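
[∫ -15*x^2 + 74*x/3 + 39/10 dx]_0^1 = 337/30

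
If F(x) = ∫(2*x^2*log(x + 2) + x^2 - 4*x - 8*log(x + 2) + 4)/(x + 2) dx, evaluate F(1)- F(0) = -4*log(2) + log(3)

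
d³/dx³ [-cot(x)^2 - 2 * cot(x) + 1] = 24*cot(x)^5 + 12*cot(x)^4 + 40*cot(x)^3 + 16*cot(x)^2 + 16*cot(x) + 4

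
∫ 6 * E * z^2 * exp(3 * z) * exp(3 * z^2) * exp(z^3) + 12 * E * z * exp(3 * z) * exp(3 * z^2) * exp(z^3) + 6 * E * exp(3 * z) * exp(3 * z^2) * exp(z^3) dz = 2*exp((z + 1)^3) + C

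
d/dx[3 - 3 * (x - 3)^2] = 18 - 6*x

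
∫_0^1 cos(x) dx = sin(1)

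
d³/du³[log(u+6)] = 2/(u^3 + 18*u^2 + 108*u + 216)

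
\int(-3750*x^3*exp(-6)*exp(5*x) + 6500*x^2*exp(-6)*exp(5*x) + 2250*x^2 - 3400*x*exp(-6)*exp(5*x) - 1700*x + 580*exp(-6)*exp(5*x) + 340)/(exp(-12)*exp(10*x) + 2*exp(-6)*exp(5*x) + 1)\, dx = 2*(375*x^3 - 425*x^2 + 170*x - 24)/(exp(5*x - 6) + 1) + C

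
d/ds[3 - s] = -1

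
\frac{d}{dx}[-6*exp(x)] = -6*exp(x)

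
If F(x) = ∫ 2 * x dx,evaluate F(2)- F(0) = 4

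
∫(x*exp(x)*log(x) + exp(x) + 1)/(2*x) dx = (exp(x) + 1)*log(x)/2 + C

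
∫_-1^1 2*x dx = 0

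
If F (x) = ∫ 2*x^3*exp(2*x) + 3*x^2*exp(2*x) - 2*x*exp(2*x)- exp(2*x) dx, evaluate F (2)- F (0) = 6*exp(4)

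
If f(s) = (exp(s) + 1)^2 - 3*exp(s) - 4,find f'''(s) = 8*exp(2*s) - exp(s)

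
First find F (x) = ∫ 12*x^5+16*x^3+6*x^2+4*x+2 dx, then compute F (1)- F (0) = 12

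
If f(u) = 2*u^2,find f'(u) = 4*u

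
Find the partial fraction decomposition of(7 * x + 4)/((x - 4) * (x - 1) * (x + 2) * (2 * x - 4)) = 5/(72*(x + 2)) + 11/(18*(x - 1)) - 9/(8*(x - 2)) + 4/(9*(x - 4))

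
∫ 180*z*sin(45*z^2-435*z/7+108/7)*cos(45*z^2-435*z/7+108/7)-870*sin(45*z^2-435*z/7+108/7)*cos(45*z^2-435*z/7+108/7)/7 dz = sin(45*z^2 - 435*z/7 + 108/7)^2 + C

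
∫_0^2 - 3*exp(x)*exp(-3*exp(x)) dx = -exp(-3) + exp(-3*exp(2))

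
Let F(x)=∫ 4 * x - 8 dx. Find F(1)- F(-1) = -16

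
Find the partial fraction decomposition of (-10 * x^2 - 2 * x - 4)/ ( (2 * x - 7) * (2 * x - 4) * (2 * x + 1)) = -11/(80*(2*x + 1)) - 89/(16*(2*x - 7)) + 8/(5*(x - 2))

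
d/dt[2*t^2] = 4*t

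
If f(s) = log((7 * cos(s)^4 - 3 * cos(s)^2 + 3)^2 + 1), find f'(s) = 4*(51*sin(s)^2 - 98*cos(s)^6 + 63*cos(s)^4 - 42)*sin(s)*cos(s)/(49*cos(s)^8 - 42*cos(s)^6 + 51*cos(s)^4 - 18*cos(s)^2 + 10)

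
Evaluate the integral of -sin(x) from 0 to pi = -2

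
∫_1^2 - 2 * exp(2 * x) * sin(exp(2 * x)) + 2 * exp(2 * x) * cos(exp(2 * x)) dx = sqrt(2)*(-sin(pi/4 + exp(2)) + sin(pi/4 + exp(4)))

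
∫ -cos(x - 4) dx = -sin(x - 4) + C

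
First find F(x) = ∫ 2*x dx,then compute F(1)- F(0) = 1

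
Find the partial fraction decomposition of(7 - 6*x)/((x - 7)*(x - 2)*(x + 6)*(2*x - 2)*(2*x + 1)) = -16/(495*(2*x + 1)) + 43/(16016*(x + 6)) + 1/(252*(x - 1)) + 1/(80*(x - 2)) - 7/(2340*(x - 7))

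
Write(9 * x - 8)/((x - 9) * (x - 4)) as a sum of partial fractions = -28/(5*(x - 4)) + 73/(5*(x - 9))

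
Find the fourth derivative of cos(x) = cos(x)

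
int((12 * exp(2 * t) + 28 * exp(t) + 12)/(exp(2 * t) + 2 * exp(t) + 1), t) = 4*(3*t*(exp(t) + 1) + exp(t))/(exp(t) + 1) + C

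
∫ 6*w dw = 3*w^2 + C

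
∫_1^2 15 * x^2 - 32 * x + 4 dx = -9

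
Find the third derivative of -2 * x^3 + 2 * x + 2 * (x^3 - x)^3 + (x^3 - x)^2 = 1008*x^6 - 1260*x^4 + 120*x^3 + 360*x^2 - 48*x - 24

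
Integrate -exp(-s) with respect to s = exp(-s) + C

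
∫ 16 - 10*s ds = -5*s^2 + 16*s + C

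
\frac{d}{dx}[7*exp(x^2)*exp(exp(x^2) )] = 14*x*exp(x^2 + exp(x^2)) + 14*x*exp(2*x^2 + exp(x^2))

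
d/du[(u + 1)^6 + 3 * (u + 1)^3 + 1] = 6*u^5 + 30*u^4 + 60*u^3 + 69*u^2 + 48*u + 15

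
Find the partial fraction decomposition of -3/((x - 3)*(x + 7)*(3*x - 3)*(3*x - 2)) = -27/(161*(3*x - 2)) + 1/(1840*(x + 7)) + 1/(16*(x - 1)) - 1/(140*(x - 3))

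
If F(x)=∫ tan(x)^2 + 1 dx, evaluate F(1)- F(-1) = 2*tan(1)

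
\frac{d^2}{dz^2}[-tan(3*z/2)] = -9*sin(3*z/2)/(2*cos(3*z/2)^3)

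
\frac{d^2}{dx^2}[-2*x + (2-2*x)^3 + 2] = 48 - 48*x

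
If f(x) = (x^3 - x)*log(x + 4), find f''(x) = (6*x^3*log(x + 4) + 5*x^3 + 48*x^2*log(x + 4) + 24*x^2 + 96*x*log(x + 4) - x - 8)/(x^2 + 8*x + 16)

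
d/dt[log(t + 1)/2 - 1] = 1/(2*t + 2)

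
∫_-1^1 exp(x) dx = E - exp(-1)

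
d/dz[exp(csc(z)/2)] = -exp(csc(z)/2)*cot(z)*csc(z)/2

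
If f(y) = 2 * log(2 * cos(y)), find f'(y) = -2*tan(y)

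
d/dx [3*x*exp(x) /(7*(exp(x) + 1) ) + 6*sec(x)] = (3*x*exp(x) + 42*exp(2*x)*tan(x)*sec(x) + 3*exp(2*x) + 84*exp(x)*tan(x)*sec(x) + 3*exp(x) + 42*tan(x)*sec(x))/(7*exp(2*x) + 14*exp(x) + 7)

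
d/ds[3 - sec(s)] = -tan(s)*sec(s)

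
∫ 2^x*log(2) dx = 2^x + C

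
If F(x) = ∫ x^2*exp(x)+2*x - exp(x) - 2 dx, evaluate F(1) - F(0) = -2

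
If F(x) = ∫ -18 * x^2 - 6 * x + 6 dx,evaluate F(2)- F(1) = -45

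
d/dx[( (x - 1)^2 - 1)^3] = 6*x^5 - 30*x^4 + 48*x^3 - 24*x^2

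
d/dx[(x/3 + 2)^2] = 2*x/9 + 4/3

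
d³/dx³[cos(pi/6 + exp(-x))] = (exp(2*x)*sin(pi/6 + exp(-x)) + 3*exp(x)*cos(pi/6 + exp(-x)) - sin(pi/6 + exp(-x)))*exp(-3*x)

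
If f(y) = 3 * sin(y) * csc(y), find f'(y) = 0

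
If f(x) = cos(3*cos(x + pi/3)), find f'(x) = 3*sin(x + pi/3)*sin(3*cos(x + pi/3))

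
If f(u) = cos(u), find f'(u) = -sin(u)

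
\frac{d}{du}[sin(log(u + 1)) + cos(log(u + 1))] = sqrt(2)*cos(log(u + 1) + pi/4)/(u + 1)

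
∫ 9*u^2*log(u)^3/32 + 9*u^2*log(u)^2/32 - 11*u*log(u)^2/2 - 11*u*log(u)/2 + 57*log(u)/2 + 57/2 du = 5*u*log(u)/2 + 3*(u*log(u) - 8)^3/32 - (u*log(u) - 8)^2/2 + C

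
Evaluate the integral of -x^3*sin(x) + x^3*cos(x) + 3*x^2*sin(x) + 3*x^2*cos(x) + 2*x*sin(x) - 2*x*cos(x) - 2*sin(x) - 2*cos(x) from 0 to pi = -pi^3 + 2*pi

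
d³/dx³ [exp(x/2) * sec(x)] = (-sin(x)/(4*cos(x)) + 6*sin(x)/cos(x)^3 - 11/8 + 3/cos(x)^2)*exp(x/2)/cos(x)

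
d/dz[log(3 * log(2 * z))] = 1/(z*log(z) + z*log(2))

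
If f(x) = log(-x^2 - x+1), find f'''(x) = (4*x^3 + 6*x^2 + 18*x + 8)/(x^6 + 3*x^5 - 5*x^3 + 3*x - 1)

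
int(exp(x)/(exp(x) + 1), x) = log(2*exp(x) + 2) + C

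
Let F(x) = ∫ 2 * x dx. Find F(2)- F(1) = 3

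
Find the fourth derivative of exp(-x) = exp(-x)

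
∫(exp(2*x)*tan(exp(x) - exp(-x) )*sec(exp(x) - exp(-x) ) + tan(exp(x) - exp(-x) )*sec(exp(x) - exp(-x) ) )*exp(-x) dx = sec(2*sinh(x)) + C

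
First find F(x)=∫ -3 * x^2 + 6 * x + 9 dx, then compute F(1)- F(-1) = 16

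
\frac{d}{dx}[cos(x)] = -sin(x)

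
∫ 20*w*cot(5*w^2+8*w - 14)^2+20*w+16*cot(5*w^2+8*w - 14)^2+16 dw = -2*cot(5*w^2 + 8*w - 14) + C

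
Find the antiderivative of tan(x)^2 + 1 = tan(x) + C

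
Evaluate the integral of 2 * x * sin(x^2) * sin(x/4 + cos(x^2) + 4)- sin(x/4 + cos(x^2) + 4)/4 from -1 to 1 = cos(cos(1) + 17/4) - cos(cos(1) + 15/4)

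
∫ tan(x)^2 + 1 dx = tan(x) + C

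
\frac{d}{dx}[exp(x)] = exp(x)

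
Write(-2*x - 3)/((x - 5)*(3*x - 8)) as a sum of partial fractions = 25/(7*(3*x - 8)) - 13/(7*(x - 5))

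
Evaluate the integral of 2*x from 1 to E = -1 + exp(2)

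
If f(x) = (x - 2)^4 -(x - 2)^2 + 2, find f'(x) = 4*x^3 - 24*x^2 + 46*x - 28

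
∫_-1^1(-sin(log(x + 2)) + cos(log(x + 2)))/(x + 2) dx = -1 + cos(log(3)) + sin(log(3))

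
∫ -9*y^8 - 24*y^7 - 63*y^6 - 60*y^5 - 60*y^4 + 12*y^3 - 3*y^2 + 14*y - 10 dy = -y^9 - 3*y^8 - 9*y^7 - 10*y^6 - 12*y^5 + 3*y^4 - y^3 + 7*y^2 - 10*y + C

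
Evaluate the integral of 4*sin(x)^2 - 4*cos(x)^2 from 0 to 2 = -2*sin(4)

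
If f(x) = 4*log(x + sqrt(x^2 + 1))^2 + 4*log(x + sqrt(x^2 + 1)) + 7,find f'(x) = (8*x*log(x + sqrt(x^2 + 1)) + 4*x + 8*sqrt(x^2 + 1)*log(x + sqrt(x^2 + 1)) + 4*sqrt(x^2 + 1))/(x^2 + x*sqrt(x^2 + 1) + 1)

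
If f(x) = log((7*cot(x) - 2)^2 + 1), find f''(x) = 14*(-21*tan(x)^4 + 176*tan(x)^3 - 203*tan(x)^2 - 216*tan(x) + 161 - 392/tan(x) + 343/tan(x)^2)/(5*tan(x)^2 - 28*tan(x) + 49)^2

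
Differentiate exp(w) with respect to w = exp(w)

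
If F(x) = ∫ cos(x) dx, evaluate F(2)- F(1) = -sin(1) + sin(2)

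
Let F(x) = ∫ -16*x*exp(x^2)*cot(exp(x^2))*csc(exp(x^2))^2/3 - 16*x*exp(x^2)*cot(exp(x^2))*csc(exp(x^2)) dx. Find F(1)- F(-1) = 0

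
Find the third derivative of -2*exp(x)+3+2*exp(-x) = (-2*exp(2*x) - 2)*exp(-x)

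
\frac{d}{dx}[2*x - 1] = 2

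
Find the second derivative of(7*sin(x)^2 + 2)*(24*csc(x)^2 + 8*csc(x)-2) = 56*sin(x)^2 - 56*sin(x) - 28 - 16/sin(x) - 192/sin(x)^2 + 32/sin(x)^3 + 288/sin(x)^4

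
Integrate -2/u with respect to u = -2*log(u) + C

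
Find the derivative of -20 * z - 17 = -20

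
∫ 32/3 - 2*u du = -u^2 + 32*u/3 + C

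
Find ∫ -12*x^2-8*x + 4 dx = -4*x^3 - 4*x^2 + 4*x + C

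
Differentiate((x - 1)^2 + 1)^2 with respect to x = 4*x^3 - 12*x^2 + 16*x - 8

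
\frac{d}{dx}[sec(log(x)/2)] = tan(log(x)/2)*sec(log(x)/2)/(2*x)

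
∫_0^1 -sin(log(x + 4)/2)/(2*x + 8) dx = -cos(log(2)) + cos(log(5)/2)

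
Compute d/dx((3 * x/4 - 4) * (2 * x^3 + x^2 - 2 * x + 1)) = 6*x^3 - 87*x^2/4 - 11*x + 35/4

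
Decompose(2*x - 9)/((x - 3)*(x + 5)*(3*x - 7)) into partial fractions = 39/(44*(3*x - 7)) - 19/(176*(x + 5)) - 3/(16*(x - 3))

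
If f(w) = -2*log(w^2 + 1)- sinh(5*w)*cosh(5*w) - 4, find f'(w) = -(5*w^2*cosh(10*w) + 4*w + 5*cosh(10*w))/(w^2 + 1)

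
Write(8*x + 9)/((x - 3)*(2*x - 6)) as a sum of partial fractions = 4/(x - 3) + 33/(2*(x - 3)^2)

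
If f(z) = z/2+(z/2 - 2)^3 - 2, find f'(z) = 3*z^2/8 - 3*z + 13/2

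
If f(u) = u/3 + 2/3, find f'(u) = 1/3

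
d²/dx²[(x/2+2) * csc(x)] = (-x/2 + x/sin(x)^2 - 2 - cos(x)/sin(x) + 4/sin(x)^2)/sin(x)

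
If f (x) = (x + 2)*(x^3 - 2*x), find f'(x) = 4*x^3 + 6*x^2 - 4*x - 4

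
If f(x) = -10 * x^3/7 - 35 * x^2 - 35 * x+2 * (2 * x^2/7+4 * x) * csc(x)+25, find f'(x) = -4*x^2*cot(x)*csc(x)/7 - 30*x^2/7 - 8*x*cot(x)*csc(x) + 8*x*csc(x)/7 - 70*x + 8*csc(x) - 35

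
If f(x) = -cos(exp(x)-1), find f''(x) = (exp(x)*cos(exp(x) - 1) + sin(exp(x) - 1))*exp(x)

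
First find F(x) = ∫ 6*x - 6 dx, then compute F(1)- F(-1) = -12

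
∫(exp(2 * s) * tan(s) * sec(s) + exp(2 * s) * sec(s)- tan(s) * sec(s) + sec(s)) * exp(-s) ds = 2*sinh(s)*sec(s) + C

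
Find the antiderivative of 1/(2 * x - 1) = log(4*x - 2)/2 + C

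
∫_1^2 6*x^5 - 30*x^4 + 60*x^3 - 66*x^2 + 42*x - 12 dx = -1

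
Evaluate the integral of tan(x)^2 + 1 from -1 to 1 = 2*tan(1)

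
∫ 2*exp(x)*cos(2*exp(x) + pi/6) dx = sin(2*exp(x) + pi/6) + C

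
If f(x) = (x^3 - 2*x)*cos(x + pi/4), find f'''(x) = x^3*sin(x + pi/4) - 9*x^2*cos(x + pi/4) - 20*x*sin(x + pi/4) + 12*cos(x + pi/4)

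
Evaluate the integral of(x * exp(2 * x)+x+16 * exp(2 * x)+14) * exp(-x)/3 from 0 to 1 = -16*exp(-1)/3 + 16*E/3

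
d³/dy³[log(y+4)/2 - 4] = 1/(y^3 + 12*y^2 + 48*y + 64)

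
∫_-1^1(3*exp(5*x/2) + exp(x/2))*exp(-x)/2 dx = -(-E + exp(-1))*exp(-1/2) + (E - exp(-1))*exp(1/2)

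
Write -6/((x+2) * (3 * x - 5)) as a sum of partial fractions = -18/(11*(3*x - 5)) + 6/(11*(x + 2))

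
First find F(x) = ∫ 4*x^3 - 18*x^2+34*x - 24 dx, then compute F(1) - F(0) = -12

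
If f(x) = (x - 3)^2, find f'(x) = 2*x - 6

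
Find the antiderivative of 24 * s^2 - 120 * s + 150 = 8*s^3 - 60*s^2 + 150*s + C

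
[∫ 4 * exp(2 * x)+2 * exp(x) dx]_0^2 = -4 + 2*(1 + exp(2))*exp(2)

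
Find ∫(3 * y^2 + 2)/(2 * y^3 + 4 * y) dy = log(y*(y^2 + 2))/2 + C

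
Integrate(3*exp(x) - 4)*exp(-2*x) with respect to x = (2 - 3*exp(x))*exp(-2*x) + C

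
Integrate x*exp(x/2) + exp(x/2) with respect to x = 2*(x - 1)*exp(x/2) + C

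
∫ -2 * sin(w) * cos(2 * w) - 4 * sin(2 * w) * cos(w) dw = 2*cos(w)*cos(2*w) + C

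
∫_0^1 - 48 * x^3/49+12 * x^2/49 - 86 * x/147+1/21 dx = -20/49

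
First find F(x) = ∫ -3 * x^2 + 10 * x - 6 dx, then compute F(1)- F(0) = -2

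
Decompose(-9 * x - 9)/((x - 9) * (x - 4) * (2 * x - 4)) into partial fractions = -27/(28*(x - 2)) + 9/(4*(x - 4)) - 9/(7*(x - 9))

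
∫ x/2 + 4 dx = x^2/4 + 4*x + C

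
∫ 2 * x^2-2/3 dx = 2*x^3/3 - 2*x/3 + C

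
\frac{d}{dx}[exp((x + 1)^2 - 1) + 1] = 2*x*exp(x^2 + 2*x) + 2*exp(x^2 + 2*x)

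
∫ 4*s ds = 2*s^2 + C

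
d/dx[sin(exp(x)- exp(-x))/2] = (exp(2*x) + 1)*exp(-x)*cos(exp(x) - exp(-x))/2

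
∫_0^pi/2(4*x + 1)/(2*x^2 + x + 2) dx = -log(6) + log(3*pi/2 + 6 + 3*pi^2/2)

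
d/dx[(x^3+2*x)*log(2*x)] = 3*x^2*log(x) + x^2 + 3*x^2*log(2) + 2*log(x) + 2*log(2) + 2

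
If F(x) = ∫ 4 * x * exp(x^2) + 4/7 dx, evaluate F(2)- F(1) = -2*E + 4/7 + 2*exp(4)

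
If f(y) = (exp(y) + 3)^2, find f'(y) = 2*exp(2*y) + 6*exp(y)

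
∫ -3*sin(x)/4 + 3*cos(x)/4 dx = 3*sqrt(2)*sin(x + pi/4)/4 + C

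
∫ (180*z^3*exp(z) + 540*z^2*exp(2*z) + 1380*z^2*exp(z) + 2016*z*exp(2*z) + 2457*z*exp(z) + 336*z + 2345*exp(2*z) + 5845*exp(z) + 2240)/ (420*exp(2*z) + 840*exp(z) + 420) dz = ((exp(z) + 1)*(6*z^2 + 80*z + 15)/15 + (180*z^3 + 840*z^2 + 105*z + 1260)*exp(z)/420)/(exp(z) + 1) + C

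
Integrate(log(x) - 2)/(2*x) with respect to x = (log(x) - 4)*log(x)/4 + C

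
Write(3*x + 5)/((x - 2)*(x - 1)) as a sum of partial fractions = -8/(x - 1) + 11/(x - 2)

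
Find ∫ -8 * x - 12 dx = -4*x^2 - 12*x + C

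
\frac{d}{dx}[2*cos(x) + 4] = -2*sin(x)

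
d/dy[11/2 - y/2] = -1/2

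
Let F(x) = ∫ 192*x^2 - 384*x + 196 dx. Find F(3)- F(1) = 520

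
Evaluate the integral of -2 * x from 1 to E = 1 - exp(2)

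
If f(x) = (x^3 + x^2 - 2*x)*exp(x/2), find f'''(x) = x^3*exp(x/2)/8 + 19*x^2*exp(x/2)/8 + 41*x*exp(x/2)/4 + 15*exp(x/2)/2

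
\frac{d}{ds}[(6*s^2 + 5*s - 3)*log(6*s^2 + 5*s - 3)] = 12*s*log(6*s^2 + 5*s - 3) + 12*s + 5*log(6*s^2 + 5*s - 3) + 5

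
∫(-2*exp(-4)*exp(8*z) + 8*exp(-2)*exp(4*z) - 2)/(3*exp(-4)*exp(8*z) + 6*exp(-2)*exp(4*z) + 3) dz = (-2*(z - 15)*(exp(4*z - 2) + 1) + 3*exp(4*z - 2))/(3*(exp(4*z - 2) + 1)) + C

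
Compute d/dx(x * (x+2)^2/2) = 3*x^2/2 + 4*x + 2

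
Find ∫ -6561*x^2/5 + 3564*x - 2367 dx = -2187*x^3/5 + 1782*x^2 - 2367*x + C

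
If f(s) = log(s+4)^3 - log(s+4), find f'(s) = (3*log(s + 4)^2 - 1)/(s + 4)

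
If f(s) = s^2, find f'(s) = 2*s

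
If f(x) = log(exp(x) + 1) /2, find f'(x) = exp(x)/(2*exp(x) + 2)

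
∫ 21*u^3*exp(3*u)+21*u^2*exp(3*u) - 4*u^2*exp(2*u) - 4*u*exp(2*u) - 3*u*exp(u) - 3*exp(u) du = u*(7*u^2*exp(2*u) - 2*u*exp(u) - 3)*exp(u) + C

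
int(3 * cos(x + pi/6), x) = 3*sin(x + pi/6) + C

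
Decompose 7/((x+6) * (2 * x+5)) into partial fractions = 2/(2*x + 5) - 1/(x + 6)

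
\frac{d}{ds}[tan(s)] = cos(s)^(-2)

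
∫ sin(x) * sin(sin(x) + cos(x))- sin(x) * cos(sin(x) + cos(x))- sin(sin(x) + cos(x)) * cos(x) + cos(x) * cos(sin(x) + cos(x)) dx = sqrt(2)*sin(sqrt(2)*sin(x + pi/4) + pi/4) + C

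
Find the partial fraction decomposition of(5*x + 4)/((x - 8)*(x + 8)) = 9/(4*(x + 8)) + 11/(4*(x - 8))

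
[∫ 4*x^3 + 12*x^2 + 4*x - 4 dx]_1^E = -4 + (-2 + (1 + E)^2)^2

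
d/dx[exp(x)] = exp(x)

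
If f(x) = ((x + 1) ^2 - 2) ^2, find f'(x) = 4*x^3 + 12*x^2 + 4*x - 4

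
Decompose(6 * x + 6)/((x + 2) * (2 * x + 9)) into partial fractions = 42/(5*(2*x + 9)) - 6/(5*(x + 2))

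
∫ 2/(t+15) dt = 2*log(t/3 + 5) + C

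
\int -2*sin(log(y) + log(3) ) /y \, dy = 2*cos(log(3*y)) + C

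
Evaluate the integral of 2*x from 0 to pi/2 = pi^2/4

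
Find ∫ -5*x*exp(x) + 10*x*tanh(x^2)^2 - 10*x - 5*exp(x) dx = -5*x*exp(x) - 5*tanh(x^2) + C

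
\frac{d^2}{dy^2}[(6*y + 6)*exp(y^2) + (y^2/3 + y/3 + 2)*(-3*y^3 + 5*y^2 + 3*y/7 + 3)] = 24*y^3*exp(y^2) - 20*y^3 + 24*y^2*exp(y^2) + 8*y^2 + 36*y*exp(y^2) - 176*y/7 + 12*exp(y^2) + 156/7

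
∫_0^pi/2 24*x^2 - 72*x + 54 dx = (-3 + pi)^3 + 27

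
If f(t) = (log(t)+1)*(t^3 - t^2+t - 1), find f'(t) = (3*t^3*log(t) + 4*t^3 - 2*t^2*log(t) - 3*t^2 + t*log(t) + 2*t - 1)/t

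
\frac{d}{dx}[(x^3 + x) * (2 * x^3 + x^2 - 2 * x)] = 12*x^5 + 5*x^4 + 3*x^2 - 4*x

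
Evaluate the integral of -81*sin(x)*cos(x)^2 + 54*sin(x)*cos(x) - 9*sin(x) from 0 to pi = -72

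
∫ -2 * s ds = -s^2 + C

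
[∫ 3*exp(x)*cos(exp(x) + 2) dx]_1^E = 3*sin(2 + exp(E)) - 3*sin(2 + E)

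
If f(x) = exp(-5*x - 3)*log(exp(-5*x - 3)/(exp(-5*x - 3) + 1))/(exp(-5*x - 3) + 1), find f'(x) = (5*exp(5*x + 3)*log(exp(3)*exp(5*x) + 1) - 5*exp(5*x + 3))/(exp(6)*exp(10*x) + 2*exp(3)*exp(5*x) + 1)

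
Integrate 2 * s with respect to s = s^2 + C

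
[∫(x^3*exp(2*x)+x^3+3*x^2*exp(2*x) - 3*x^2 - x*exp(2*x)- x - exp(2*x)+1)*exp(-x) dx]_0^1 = 0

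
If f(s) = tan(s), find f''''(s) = 24*tan(s)^5 + 40*tan(s)^3 + 16*tan(s)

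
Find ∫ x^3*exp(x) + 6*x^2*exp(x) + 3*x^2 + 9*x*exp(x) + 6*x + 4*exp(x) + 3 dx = (x + 1)^3*(exp(x) + 1) + C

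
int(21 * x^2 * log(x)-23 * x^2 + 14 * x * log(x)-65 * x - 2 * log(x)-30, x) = x*(7*x^2 + 7*x - 2)*log(x) - 2*(5*x + 3)*(x^2 + 3*x + 1) + C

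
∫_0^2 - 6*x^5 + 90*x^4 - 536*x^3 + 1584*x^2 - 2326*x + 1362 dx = 664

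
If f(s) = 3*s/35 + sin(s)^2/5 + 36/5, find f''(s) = 2*cos(2*s)/5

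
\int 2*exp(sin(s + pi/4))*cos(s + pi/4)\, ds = 2*exp(sin(s + pi/4)) + C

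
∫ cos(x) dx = sin(x) + C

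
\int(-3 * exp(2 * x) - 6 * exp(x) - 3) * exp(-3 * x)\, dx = (exp(x) + 1)^3*exp(-3*x) + C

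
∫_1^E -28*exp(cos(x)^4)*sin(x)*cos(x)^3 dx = -7*exp(cos(1)^4) + 7*exp(cos(E)^4)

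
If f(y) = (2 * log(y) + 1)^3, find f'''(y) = (48*log(y)^2 - 96*log(y) - 12)/y^3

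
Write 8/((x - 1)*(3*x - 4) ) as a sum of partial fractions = 24/(3*x - 4) - 8/(x - 1)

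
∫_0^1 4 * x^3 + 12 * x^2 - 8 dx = -3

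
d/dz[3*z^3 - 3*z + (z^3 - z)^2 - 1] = 6*z^5 - 8*z^3 + 9*z^2 + 2*z - 3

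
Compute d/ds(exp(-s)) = -exp(-s)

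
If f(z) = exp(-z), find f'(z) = -exp(-z)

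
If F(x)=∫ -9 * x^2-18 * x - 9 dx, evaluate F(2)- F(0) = -78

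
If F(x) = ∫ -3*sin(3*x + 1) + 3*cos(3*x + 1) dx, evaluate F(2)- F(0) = -sin(1) - cos(1) + sin(7) + cos(7)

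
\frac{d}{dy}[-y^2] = -2*y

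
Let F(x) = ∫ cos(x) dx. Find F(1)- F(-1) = 2*sin(1)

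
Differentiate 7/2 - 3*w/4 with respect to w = -3/4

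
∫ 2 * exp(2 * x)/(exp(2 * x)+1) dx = log(exp(2*x) + 1) + C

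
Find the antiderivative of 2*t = t^2 + C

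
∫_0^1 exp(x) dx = -1 + E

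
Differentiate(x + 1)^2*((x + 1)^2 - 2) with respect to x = 4*x^3 + 12*x^2 + 8*x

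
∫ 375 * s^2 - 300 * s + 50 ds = 125*s^3 - 150*s^2 + 50*s + C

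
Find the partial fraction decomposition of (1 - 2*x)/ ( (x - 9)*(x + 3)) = -7/(12*(x + 3)) - 17/(12*(x - 9))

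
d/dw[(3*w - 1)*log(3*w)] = (3*w*log(w) + 3*w + 3*w*log(3) - 1)/w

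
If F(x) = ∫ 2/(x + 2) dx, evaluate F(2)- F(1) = -2*log(3) + 4*log(2)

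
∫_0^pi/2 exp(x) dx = -1 + exp(pi/2)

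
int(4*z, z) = 2*z^2 + C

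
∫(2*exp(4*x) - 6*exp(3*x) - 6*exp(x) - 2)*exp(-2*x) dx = ((exp(x) - 3)*exp(x) - 1)^2*exp(-2*x) + C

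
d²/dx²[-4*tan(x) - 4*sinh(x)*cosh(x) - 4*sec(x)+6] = -8*sin(x)/cos(x)^3 - 8*sinh(2*x) + 4/cos(x) - 8/cos(x)^3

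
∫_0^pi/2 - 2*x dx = -pi^2/4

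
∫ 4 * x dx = 2*x^2 + C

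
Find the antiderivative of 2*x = x^2 + C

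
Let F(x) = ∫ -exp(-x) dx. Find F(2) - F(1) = -exp(-1) + exp(-2)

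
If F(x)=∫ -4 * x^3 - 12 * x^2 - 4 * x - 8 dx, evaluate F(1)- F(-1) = -24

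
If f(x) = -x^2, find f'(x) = -2*x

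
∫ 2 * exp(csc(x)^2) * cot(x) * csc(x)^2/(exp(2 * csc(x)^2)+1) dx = acot(exp(csc(x)^2)) + C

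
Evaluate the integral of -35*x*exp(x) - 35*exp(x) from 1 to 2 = -70*exp(2) + 35*E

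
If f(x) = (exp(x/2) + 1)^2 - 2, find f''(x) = exp(x/2)/2 + exp(x)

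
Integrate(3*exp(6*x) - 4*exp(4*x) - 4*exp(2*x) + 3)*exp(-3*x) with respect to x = 8*sinh(x)^3 - 2*sinh(x) + C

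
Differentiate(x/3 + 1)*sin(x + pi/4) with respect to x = x*cos(x + pi/4)/3 + sin(x + pi/4)/3 + cos(x + pi/4)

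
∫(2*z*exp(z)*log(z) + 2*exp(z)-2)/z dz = 2*(exp(z) - 1)*log(z) + C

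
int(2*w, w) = w^2 + C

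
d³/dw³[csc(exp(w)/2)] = (exp(2*w)*cos(exp(w)/2)/sin(exp(w)/2) - 6*exp(2*w)*cos(exp(w)/2)/sin(exp(w)/2)^3 - 6*exp(w) + 12*exp(w)/sin(exp(w)/2)^2 - 4*cos(exp(w)/2)/sin(exp(w)/2))*exp(w)/(8*sin(exp(w)/2))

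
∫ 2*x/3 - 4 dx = x^2/3 - 4*x + C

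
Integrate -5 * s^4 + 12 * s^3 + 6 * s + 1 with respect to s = -s^5 + 3*s^4 + 3*s^2 + s + C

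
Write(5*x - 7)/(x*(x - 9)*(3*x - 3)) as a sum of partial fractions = 1/(12*(x - 1)) + 19/(108*(x - 9)) - 7/(27*x)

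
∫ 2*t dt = t^2 + C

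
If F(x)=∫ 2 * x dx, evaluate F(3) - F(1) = 8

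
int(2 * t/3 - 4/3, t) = t^2/3 - 4*t/3 + C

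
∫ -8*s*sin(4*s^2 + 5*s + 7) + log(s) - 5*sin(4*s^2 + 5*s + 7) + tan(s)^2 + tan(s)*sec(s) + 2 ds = s*log(s) + cos(4*s^2 + 5*s + 7) + tan(s) + sec(s) + C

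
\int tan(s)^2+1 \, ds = tan(s) + C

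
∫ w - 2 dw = w^2/2 - 2*w + C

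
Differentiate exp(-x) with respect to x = -exp(-x)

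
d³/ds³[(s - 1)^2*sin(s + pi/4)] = -s^2*cos(s + pi/4) - 6*s*sin(s + pi/4) + 2*s*cos(s + pi/4) + 6*sin(s + pi/4) + 5*cos(s + pi/4)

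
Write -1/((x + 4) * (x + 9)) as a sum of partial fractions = 1/(5*(x + 9)) - 1/(5*(x + 4))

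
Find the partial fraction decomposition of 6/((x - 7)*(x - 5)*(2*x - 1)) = 8/(39*(2*x - 1)) - 1/(3*(x - 5)) + 3/(13*(x - 7))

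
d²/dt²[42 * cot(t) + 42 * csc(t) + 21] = -42/sin(t) + 84*cos(t)/sin(t)^3 + 84/sin(t)^3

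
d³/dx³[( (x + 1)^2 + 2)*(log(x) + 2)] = (2*x^2 - 2*x + 6)/x^3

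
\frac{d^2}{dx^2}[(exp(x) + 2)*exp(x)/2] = 2*exp(2*x) + exp(x)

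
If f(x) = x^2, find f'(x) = 2*x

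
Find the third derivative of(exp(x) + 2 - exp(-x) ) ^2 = (8*exp(4*x) + 4*exp(3*x) + 4*exp(x) - 8)*exp(-2*x)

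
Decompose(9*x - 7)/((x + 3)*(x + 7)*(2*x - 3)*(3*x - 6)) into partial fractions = -52/(459*(2*x - 3)) + 35/(918*(x + 7)) - 17/(270*(x + 3)) + 11/(135*(x - 2))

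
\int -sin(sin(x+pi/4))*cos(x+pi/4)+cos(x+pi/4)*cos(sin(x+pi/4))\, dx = sin(sin(x + pi/4)) + cos(sin(x + pi/4)) + C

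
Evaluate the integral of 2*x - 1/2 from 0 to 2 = 3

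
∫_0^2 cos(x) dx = sin(2)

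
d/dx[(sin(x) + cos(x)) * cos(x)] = sqrt(2)*cos(2*x + pi/4)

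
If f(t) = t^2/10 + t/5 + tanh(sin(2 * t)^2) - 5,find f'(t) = t/5 - 4*sin(2*t)*cos(2*t)*tanh(sin(2*t)^2)^2 + 2*sin(4*t) + 1/5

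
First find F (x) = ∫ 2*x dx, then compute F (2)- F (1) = 3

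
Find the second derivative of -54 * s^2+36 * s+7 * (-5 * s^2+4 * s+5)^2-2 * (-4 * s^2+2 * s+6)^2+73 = 1716*s^2 - 1488*s - 408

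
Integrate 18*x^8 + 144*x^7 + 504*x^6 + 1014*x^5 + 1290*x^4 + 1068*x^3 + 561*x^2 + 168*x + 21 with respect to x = 2*x^9 + 18*x^8 + 72*x^7 + 169*x^6 + 258*x^5 + 267*x^4 + 187*x^3 + 84*x^2 + 21*x + C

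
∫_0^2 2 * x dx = 4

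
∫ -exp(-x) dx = exp(-x) + C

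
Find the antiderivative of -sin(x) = cos(x) + C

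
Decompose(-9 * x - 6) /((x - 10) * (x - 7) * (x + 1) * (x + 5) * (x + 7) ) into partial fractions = 19/(952*(x + 7)) - 13/(480*(x + 5)) + 1/(704*(x + 1)) + 23/(1344*(x - 7)) - 32/(2805*(x - 10))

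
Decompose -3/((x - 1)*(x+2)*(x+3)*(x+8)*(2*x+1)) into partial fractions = 16/(225*(2*x + 1)) - 1/(1350*(x + 8)) + 3/(100*(x + 3)) - 1/(18*(x + 2)) - 1/(108*(x - 1))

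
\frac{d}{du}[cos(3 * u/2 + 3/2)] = -3*sin(3*u/2 + 3/2)/2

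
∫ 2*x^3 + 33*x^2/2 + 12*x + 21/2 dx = x^4/2 + 11*x^3/2 + 6*x^2 + 21*x/2 + C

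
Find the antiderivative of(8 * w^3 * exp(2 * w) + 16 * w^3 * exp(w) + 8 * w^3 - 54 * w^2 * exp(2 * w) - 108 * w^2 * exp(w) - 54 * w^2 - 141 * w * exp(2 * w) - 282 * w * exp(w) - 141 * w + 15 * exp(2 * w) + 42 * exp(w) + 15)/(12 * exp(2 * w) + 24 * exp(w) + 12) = ((exp(w) + 1)*(48*w + (w - 12)*(4*w^3 + 12*w^2 + 3*w + 18) - 120)/24 + exp(w))/(exp(w) + 1) + C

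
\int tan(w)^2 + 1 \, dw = tan(w) + C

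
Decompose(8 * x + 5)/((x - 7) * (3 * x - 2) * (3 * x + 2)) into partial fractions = -1/(92*(3*x + 2)) - 31/(76*(3*x - 2)) + 61/(437*(x - 7))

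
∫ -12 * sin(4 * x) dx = 3*cos(4*x) + C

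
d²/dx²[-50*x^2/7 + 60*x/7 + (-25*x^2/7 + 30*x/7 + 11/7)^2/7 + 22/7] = 7500*x^2/343 - 9000*x/343 - 600/49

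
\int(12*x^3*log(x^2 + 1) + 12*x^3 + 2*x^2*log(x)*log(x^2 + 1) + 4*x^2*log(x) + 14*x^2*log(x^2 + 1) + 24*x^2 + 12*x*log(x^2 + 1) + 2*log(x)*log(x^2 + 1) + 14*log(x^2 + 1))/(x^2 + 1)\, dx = 2*x*(3*x + log(x) + 6)*log(x^2 + 1) + C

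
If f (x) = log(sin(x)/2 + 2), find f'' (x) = -(4*sin(x) + 1)/(sin(x) + 4)^2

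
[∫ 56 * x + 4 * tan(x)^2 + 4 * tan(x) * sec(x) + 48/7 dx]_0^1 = 4*tan(1) + 4/cos(1) + 188/7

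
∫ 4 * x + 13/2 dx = 2*x^2 + 13*x/2 + C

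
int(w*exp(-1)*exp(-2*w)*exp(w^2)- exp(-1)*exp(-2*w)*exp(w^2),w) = exp((w - 1)^2 - 2)/2 + C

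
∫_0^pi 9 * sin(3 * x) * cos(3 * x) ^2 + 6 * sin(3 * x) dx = 6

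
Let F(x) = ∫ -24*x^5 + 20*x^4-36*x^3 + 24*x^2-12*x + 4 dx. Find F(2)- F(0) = -224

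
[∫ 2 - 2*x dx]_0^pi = 1 - (-1 + pi)^2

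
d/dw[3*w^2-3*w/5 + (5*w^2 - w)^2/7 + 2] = 100*w^3/7 - 30*w^2/7 + 44*w/7 - 3/5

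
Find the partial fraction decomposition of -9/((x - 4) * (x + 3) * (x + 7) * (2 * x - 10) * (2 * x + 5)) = -8/(195*(2*x + 5)) - 1/(1056*(x + 7)) + 9/(448*(x + 3)) + 9/(2002*(x - 4)) - 1/(320*(x - 5))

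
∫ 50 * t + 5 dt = 25*t^2 + 5*t + C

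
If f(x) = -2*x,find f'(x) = -2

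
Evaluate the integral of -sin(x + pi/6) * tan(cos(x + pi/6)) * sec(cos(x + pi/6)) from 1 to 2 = -sec(cos(pi/6 + 1)) + sec(cos(pi/6 + 2))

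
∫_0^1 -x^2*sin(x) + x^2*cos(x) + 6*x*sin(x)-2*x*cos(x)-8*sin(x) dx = -4 + cos(1) + sin(1)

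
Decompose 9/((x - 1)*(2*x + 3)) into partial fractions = -18/(5*(2*x + 3)) + 9/(5*(x - 1))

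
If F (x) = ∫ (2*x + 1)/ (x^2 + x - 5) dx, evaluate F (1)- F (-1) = -log(5) + log(3)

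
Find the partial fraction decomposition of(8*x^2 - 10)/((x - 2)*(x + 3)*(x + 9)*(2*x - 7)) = 704/(975*(2*x - 7)) - 29/(75*(x + 9)) + 31/(195*(x + 3)) - 2/(15*(x - 2))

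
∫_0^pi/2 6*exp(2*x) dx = -3 + 3*exp(pi)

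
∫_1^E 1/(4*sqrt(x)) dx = -1/2 + exp(1/2)/2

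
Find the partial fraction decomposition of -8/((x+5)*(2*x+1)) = -16/(9*(2*x + 1)) + 8/(9*(x + 5))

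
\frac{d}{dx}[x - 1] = 1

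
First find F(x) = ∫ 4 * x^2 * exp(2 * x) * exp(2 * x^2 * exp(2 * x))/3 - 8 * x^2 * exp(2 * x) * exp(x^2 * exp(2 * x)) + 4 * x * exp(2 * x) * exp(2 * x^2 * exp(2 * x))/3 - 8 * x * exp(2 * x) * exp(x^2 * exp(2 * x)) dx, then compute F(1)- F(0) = -4*exp(exp(2)) + 11/3 + exp(2*exp(2))/3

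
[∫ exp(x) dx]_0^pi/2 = -1 + exp(pi/2)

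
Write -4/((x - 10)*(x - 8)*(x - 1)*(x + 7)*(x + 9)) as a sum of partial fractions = -1/(1615*(x + 9)) + 1/(1020*(x + 7)) - 1/(1260*(x - 1)) + 2/(1785*(x - 8)) - 2/(2907*(x - 10))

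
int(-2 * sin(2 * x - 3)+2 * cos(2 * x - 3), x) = sin(2*x - 3) + cos(2*x - 3) + C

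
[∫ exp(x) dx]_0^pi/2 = -1 + exp(pi/2)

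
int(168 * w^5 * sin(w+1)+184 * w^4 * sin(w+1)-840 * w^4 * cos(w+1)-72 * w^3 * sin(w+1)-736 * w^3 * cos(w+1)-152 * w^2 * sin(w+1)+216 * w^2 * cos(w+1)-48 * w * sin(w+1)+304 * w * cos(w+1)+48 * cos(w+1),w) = 8*w*(-21*w^4 - 23*w^3 + 9*w^2 + 19*w + 6)*cos(w + 1) + C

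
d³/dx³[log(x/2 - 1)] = 2/(x^3 - 6*x^2 + 12*x - 8)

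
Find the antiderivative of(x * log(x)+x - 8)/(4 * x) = (x - 8)*log(x)/4 + C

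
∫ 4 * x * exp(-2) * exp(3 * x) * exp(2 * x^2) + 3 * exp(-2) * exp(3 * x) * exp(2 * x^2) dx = exp(2*x^2 + 3*x - 2) + C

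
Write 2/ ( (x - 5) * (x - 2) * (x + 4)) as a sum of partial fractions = 1/(27*(x + 4)) - 1/(9*(x - 2)) + 2/(27*(x - 5))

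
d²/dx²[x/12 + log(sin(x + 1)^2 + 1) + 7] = 4*(3*cos(2*x + 2) - 1)/(cos(2*(x + 1)) - 3)^2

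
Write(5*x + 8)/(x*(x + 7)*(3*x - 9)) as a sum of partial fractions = -9/(70*(x + 7)) + 23/(90*(x - 3)) - 8/(63*x)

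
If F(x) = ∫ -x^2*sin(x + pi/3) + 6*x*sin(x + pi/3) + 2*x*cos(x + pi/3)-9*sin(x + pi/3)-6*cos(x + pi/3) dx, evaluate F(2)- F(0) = -9/2 + cos(pi/3 + 2)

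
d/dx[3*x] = 3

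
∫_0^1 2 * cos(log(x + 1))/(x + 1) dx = 2*sin(log(2))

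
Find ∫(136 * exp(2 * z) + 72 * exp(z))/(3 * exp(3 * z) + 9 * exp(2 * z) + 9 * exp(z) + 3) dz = (161*exp(2*z) + 186*exp(z) + 57)/(3*(exp(2*z) + 2*exp(z) + 1)) + C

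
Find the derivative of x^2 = 2*x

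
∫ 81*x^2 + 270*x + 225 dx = 27*x^3 + 135*x^2 + 225*x + C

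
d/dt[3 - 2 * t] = -2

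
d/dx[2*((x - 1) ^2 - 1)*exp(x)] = 2*x^2*exp(x) - 4*exp(x)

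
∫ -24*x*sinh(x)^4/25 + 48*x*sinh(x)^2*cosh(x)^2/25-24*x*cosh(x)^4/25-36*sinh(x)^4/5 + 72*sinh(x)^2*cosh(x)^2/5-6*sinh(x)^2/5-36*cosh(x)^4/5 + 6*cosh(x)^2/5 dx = -12*x^2/25 - 6*x + C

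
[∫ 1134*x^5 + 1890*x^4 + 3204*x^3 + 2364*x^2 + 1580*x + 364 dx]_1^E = -3481 - 2*(3 + 2*E + 3*exp(2))^2 + 10*E + 15*exp(2) + 7*(3 + 2*E + 3*exp(2))^3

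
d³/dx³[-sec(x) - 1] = (1 - 6/cos(x)^2)*sin(x)/cos(x)^2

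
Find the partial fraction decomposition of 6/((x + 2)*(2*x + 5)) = -12/(2*x + 5) + 6/(x + 2)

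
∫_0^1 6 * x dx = 3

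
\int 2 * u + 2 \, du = u^2 + 2*u + C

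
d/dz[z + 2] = 1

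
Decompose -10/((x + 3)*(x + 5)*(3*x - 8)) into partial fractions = -90/(391*(3*x - 8)) - 5/(23*(x + 5)) + 5/(17*(x + 3))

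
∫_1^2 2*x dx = 3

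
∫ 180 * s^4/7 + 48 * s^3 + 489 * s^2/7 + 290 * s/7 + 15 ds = 36*s^5/7 + 12*s^4 + 163*s^3/7 + 145*s^2/7 + 15*s + C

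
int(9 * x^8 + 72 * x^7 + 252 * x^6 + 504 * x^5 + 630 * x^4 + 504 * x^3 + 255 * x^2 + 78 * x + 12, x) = x^9 + 9*x^8 + 36*x^7 + 84*x^6 + 126*x^5 + 126*x^4 + 85*x^3 + 39*x^2 + 12*x + C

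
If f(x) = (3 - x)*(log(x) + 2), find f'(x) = (-x*log(x) - 3*x + 3)/x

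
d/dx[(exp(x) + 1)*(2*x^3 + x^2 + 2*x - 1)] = 2*x^3*exp(x) + 7*x^2*exp(x) + 6*x^2 + 4*x*exp(x) + 2*x + exp(x) + 2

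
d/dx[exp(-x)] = -exp(-x)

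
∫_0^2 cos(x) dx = sin(2)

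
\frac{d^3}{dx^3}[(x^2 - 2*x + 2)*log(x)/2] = (x^2 + x + 2)/x^3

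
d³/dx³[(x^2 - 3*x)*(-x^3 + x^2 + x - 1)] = -60*x^2 + 96*x - 12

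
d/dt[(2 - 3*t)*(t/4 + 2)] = -3*t/2 - 11/2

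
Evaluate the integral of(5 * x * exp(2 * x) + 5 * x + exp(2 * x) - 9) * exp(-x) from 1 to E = -E + exp(-1) + (-4 + 5*E)*(-exp(-E) + exp(E))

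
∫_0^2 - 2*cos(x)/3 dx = -2*sin(2)/3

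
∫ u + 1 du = u^2/2 + u + C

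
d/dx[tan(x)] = cos(x)^(-2)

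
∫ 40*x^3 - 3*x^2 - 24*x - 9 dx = 10*x^4 - x^3 - 12*x^2 - 9*x + C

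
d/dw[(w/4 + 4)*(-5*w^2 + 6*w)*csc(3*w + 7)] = (15*w^3*cos(3*w + 7)/(4*sin(3*w + 7)) - 15*w^2/4 + 111*w^2*cos(3*w + 7)/(2*sin(3*w + 7)) - 37*w - 72*w*cos(3*w + 7)/sin(3*w + 7) + 24)/sin(3*w + 7)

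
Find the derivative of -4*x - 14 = -4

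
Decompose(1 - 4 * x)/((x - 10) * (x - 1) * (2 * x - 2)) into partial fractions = 13/(54*(x - 1)) + 1/(6*(x - 1)^2) - 13/(54*(x - 10))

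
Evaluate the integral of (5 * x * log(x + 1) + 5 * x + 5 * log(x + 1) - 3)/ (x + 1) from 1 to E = -2*log(2) + (-3 + 5*E)*log(1 + E)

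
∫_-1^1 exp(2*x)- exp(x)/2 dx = -(-1 + exp(-1))*exp(-1)/2 + E*(-1 + E)/2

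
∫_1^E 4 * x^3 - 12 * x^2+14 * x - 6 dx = 2 + (-1 + (-1 + E)^2)*(2 + (-1 + E)^2)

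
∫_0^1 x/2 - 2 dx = -7/4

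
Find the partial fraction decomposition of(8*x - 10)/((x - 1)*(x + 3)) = 17/(2*(x + 3)) - 1/(2*(x - 1))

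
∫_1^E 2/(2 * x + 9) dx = -log(22/3) + log(4*E/3 + 6)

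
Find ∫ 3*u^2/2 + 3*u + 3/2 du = u^3/2 + 3*u^2/2 + 3*u/2 + C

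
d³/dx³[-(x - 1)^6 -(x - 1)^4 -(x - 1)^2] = -120*x^3 + 360*x^2 - 384*x + 144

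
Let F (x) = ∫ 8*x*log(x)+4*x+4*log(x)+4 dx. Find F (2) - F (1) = 24*log(2)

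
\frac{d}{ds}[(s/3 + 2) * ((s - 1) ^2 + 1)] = s^2 + 8*s/3 - 10/3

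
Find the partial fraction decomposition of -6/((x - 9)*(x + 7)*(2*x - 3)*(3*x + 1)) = -81/(3080*(3*x + 1)) + 16/(935*(2*x - 3)) + 3/(2720*(x + 7)) - 1/(1120*(x - 9))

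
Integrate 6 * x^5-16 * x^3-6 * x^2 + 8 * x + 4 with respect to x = x^6 - 4*x^4 - 2*x^3 + 4*x^2 + 4*x + C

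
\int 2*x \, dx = x^2 + C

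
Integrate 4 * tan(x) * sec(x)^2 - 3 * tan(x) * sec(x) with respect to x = (2*sec(x) - 3)*sec(x) + C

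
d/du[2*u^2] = 4*u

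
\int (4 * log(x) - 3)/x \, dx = 2*(log(x) - 1)^2 + log(x) + C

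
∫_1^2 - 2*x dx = -3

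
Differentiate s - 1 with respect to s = 1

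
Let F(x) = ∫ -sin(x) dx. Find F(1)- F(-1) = 0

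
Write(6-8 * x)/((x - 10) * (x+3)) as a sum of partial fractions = -30/(13*(x + 3)) - 74/(13*(x - 10))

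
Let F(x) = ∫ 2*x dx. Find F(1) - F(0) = 1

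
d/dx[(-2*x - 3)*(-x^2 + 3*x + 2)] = 6*x^2 - 6*x - 13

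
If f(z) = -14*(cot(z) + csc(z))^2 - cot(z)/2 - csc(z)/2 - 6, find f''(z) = (1/2 + 28*cos(z)/sin(z) + 112/sin(z) - cos(z)/sin(z)^2 - 1/sin(z)^2 - 168*cos(z)/sin(z)^3 - 168/sin(z)^3)/sin(z)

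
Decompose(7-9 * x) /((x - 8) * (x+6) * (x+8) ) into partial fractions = 79/(32*(x + 8)) - 61/(28*(x + 6)) - 65/(224*(x - 8))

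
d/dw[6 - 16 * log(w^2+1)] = -32*w/(w^2 + 1)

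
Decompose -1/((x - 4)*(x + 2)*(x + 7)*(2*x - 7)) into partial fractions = 8/(231*(2*x - 7)) + 1/(1155*(x + 7)) - 1/(330*(x + 2)) - 1/(66*(x - 4))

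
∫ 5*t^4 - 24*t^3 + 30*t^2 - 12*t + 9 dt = t^5 - 6*t^4 + 10*t^3 - 6*t^2 + 9*t + C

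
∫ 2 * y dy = y^2 + C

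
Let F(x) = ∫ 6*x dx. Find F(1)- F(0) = 3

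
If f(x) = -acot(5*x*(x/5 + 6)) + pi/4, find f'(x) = (2*x + 30)/(x^4 + 60*x^3 + 900*x^2 + 1)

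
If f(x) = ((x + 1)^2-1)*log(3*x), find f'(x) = 2*x*log(x) + x + 2*x*log(3) + 2*log(x) + 2 + 2*log(3)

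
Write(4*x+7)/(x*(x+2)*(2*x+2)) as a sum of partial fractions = -1/(4*(x + 2)) - 3/(2*(x + 1)) + 7/(4*x)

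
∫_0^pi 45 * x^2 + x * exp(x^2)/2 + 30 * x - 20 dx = -20*pi - 1/4 + 15*pi^2 + 15*pi^3 + exp(pi^2)/4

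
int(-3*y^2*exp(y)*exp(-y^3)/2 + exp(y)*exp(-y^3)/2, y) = exp(-y^3 + y)/2 + C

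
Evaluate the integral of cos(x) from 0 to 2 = sin(2)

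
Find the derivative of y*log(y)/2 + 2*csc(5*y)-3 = log(y)/2 - 10*cot(5*y)*csc(5*y) + 1/2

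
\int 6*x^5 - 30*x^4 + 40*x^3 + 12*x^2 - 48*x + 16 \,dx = x^6 - 6*x^5 + 10*x^4 + 4*x^3 - 24*x^2 + 16*x + C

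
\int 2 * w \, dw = w^2 + C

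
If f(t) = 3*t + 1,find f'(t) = 3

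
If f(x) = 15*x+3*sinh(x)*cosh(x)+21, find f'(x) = 3*cosh(2*x) + 15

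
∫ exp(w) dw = exp(w) + C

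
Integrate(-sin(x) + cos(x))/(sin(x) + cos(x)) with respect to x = log(sin(x + pi/4)) + C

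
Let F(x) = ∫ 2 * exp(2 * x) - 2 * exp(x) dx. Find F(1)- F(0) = (-1 + E)^2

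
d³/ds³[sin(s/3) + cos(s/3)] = sin(s/3)/27 - cos(s/3)/27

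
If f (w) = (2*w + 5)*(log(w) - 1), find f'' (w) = (2*w - 5)/w^2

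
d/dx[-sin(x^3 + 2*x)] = -(3*x^2 + 2)*cos(x*(x^2 + 2))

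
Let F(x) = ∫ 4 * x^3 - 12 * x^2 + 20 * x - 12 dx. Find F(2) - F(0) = 0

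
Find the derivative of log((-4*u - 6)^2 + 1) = (32*u + 48)/(16*u^2 + 48*u + 37)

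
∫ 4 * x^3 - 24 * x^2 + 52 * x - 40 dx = x^4 - 8*x^3 + 26*x^2 - 40*x + C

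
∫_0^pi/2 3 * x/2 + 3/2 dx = -3/4 + 3*(1 + pi/2)^2/4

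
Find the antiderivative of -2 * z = -z^2 + C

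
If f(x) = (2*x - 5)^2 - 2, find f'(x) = 8*x - 20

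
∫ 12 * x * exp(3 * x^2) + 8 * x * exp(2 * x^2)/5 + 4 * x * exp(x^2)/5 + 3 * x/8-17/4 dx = 3*x^2/16 - 17*x/4 + 2*exp(3*x^2) + 2*exp(2*x^2)/5 + 2*exp(x^2)/5 + C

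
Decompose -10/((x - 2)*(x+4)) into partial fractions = 5/(3*(x + 4)) - 5/(3*(x - 2))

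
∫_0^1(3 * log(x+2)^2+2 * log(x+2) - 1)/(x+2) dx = -log(3) - log(2)^2 - log(2)^3 + log(2) + log(3)^2 + log(3)^3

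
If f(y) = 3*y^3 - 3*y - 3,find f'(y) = 9*y^2 - 3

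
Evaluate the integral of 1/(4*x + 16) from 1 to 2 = -log(5)/4 + log(6)/4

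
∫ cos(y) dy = sin(y) + C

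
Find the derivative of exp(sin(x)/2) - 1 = exp(sin(x)/2)*cos(x)/2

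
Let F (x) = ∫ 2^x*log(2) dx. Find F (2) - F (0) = 3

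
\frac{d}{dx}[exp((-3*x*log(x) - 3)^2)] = 18*x*exp(9*x^2*log(x)^2 + 18*x*log(x) + 9)*log(x)^2 + 18*x*exp(9*x^2*log(x)^2 + 18*x*log(x) + 9)*log(x) + 18*exp(9*x^2*log(x)^2 + 18*x*log(x) + 9)*log(x) + 18*exp(9*x^2*log(x)^2 + 18*x*log(x) + 9)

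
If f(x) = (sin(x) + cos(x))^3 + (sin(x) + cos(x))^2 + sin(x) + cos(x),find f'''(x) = -27*sqrt(2)*sin(3*x + pi/4)/2 - 8*cos(2*x) - 5*sqrt(2)*cos(x + pi/4)/2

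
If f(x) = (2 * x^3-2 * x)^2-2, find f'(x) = 24*x^5 - 32*x^3 + 8*x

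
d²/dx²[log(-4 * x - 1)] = -16/(16*x^2 + 8*x + 1)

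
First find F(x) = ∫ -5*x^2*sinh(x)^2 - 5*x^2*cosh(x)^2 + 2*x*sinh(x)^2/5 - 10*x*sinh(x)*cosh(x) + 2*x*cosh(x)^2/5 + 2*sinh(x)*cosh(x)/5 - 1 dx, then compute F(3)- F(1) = -219*sinh(6)/10 - 2 + 23*sinh(2)/10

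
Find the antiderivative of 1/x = log(3*x/2) + C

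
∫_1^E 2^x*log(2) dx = -2 + 2^E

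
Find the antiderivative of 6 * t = 3*t^2 + C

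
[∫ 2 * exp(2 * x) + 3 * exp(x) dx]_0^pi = -6 + (1 + exp(pi))*(2 + exp(pi))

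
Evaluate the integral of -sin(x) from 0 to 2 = -1 + cos(2)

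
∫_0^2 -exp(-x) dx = -1 + exp(-2)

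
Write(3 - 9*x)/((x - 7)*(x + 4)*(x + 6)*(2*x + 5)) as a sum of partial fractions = -68/(133*(2*x + 5)) - 57/(182*(x + 6)) + 13/(22*(x + 4)) - 60/(2717*(x - 7))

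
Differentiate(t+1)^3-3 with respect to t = 3*t^2 + 6*t + 3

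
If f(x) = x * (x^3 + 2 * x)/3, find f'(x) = 4*x^3/3 + 4*x/3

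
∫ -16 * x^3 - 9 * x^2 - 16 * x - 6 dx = -4*x^4 - 3*x^3 - 8*x^2 - 6*x + C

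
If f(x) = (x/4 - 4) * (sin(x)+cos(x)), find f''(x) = -x*sin(x)/4 - x*cos(x)/4 + 7*sin(x)/2 + 9*cos(x)/2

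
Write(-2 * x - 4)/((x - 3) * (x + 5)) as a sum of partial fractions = -3/(4*(x + 5)) - 5/(4*(x - 3))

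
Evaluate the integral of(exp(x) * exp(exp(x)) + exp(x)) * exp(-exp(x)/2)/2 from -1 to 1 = -exp(exp(-1)/2) - exp(-E/2) + exp(-exp(-1)/2) + exp(E/2)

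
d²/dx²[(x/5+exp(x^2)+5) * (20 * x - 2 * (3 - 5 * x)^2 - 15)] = -200*x^4*exp(x^2) + 320*x^3*exp(x^2) - 632*x^2*exp(x^2) + 480*x*exp(x^2) - 60*x - 166*exp(x^2) - 468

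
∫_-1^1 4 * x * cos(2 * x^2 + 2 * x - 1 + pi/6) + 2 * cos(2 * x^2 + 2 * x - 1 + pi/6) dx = sin(pi/6 + 3) - cos(1 + pi/3)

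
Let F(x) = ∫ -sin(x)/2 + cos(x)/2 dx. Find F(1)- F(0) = -1/2 + cos(1)/2 + sin(1)/2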